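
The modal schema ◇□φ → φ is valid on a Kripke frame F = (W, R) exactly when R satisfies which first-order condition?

This schema is equivalent to the B axiom φ → □◇φ.
It corresponds to symmetry: ∀x ∀y (Rxy → Ryx).

Symmetry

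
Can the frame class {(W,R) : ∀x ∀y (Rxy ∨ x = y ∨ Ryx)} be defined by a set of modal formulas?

No — not modally definable

Any modally definable frame class is closed under disjoint unions.
Take 2 disjoint single-world reflexive frames: each is trivially connected, but their disjoint union has 2 worlds with no edge between distinct components, so it is not connected.
So no modal formula (or set of formulas) defines exactly the connected frames.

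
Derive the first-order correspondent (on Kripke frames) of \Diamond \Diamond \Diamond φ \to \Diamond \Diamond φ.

This is a Sahlqvist (Geach-type) schema ◇^3□^0φ → □^0◇^2φ.
Minimal-valuation argument: fix x; take any y with xR^3y and any z with xR^0z. Set V(φ) to the set of worlds R-reachable from y in exactly 0 steps. Then □^0φ holds at y, so the antecedent holds at x; validity forces ◇^2φ at z, giving a w with zR^2w and yR^0w.
First-order correspondent: \forall x \forall y (x R^3 y \to \exists w (y = w \wedge x R^2 w)).

\forall x \forall y (x R^3 y \to \exists w (y = w \wedge x R^2 w))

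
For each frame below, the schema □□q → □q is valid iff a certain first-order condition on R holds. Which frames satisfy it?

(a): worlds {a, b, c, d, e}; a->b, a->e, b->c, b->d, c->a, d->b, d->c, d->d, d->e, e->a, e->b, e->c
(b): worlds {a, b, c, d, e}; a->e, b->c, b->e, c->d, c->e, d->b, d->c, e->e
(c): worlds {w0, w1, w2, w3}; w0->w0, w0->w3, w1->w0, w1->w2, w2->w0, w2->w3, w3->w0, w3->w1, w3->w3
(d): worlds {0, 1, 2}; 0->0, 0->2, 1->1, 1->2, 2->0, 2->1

(d)

This is the axiom for density; its first-order frame correspondent is ∀x ∀y (Rxy → ∃z (Rxz ∧ Rzy)).
(a): fails — Rae but no z with Raz and Rze.
(b): fails — Rbc but no z with Rbz and Rzc.
(c): fails — Rw1w2 but no z with Rw1z and Rzw2.
(d): condition met.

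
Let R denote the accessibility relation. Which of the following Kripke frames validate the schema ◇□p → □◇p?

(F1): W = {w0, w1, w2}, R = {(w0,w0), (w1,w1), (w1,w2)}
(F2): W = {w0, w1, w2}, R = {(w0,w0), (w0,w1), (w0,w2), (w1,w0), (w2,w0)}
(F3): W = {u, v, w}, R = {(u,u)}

(F2), (F3)

This is the axiom for convergence; its first-order frame correspondent is ∀x ∀y ∀z (Rxy ∧ Rxz → ∃w (Ryw ∧ Rzw)).
(F1): fails — Rw1w2 and Rw1w2 but w2 and w2 have no common successor.
(F2): holds.
(F3): holds.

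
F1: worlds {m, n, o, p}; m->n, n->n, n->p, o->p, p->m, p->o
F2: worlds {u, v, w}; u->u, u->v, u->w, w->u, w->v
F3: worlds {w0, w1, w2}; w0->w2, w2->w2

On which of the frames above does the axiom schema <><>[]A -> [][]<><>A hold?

F3

Frame correspondent (Sahlqvist): forall x forall y forall z ((x R^2 y & x R^2 z) -> exists w (yRw & z R^2 w)) — i.e. a generalized confluence (Geach) condition.
F1: fails — mR²p, mR²p but no w with pRw and pR²w.
F2: fails — uR²u, uR²v but no t with uRt and vR²t.
F3: ✓.
Valid on: F3.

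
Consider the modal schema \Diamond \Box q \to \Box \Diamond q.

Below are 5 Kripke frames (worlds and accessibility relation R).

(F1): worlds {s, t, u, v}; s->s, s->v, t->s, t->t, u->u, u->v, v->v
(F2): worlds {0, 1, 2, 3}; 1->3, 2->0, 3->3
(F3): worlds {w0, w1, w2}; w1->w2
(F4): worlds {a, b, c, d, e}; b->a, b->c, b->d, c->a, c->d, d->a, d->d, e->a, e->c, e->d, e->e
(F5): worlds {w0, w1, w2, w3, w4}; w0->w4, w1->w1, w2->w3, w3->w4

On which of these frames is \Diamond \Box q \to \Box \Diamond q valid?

(F1)

The schema corresponds to convergence: \forall x \forall y \forall z (Rxy \wedge Rxz \to \exists w (Ryw \wedge Rzw)).
(F1): satisfies the condition.
(F2): fails — R20 and R20 but 0 and 0 have no common successor.
(F3): fails — Rw1w2 and Rw1w2 but w2 and w2 have no common successor.
(F4): fails — Rbc and Rba but c and a have no common successor.
(F5): fails — Rw0w4 and Rw0w4 but w4 and w4 have no common successor.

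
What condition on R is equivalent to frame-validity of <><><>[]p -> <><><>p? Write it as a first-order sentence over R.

This is a Sahlqvist (Geach-type) schema ◇^3□^1p → □^0◇^3p.
First-order correspondent: forall x forall y (x R^3 y -> exists w (yRw & x R^3 w)).

forall x forall y (x R^3 y -> exists w (yRw & x R^3 w))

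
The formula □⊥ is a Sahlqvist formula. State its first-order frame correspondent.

□⊥ is valid iff no world has any successor (otherwise □⊥ fails at any world with one).

Emptiness of R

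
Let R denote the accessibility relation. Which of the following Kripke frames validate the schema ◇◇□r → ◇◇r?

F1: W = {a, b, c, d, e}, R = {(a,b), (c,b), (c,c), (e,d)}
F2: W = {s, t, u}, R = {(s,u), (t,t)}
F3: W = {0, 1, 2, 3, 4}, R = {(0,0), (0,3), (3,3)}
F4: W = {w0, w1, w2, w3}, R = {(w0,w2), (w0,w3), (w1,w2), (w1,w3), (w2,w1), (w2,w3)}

Frame correspondent (Sahlqvist): ∀x ∀y (xR²y → ∃w (yRw ∧ xR²w)) — i.e. a generalized confluence (Geach) condition.
F1: fails — cR²b but no w with bRw and cR²w.
F2: condition met.
F3: condition met.
F4: fails — w0R²w3 but no w with w3Rw and w0R²w.

F2, F3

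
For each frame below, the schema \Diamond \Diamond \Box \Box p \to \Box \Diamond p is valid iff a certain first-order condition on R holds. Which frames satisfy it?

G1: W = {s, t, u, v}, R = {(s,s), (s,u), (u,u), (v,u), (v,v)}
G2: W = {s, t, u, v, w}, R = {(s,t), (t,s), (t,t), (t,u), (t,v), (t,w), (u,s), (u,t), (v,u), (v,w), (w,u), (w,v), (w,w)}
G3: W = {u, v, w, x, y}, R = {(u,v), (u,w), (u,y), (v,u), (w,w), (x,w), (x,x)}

G1, G2

This is the axiom for a generalized confluence (Geach) condition; its first-order frame correspondent is \forall x \forall y \forall z ((x R^2 y \wedge xRz) \to \exists w (y R^2 w \wedge zRw)).
G1: satisfies the condition.
G2: satisfies the condition.
G3: fails — uR²u, uRy but no t with uR²t and yRt.
Valid on: G1, G2.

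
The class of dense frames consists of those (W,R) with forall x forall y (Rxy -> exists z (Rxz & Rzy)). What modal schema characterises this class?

□□q → □q

A defining formula is □□q → □q (the C4 axiom).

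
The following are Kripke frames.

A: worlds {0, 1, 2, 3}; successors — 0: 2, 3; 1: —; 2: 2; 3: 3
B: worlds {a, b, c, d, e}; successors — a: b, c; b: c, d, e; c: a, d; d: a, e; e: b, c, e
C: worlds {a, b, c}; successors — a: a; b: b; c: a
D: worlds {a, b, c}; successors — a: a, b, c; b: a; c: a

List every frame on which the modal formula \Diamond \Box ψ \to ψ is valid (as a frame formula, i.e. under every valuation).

D

This is the axiom for symmetry; its first-order frame correspondent is \forall x \forall y (Rxy \to Ryx).
A: fails — R03 but not R30.
B: fails — Rbc but not Rcb.
C: fails — Rca but not Rac.
D: ✓.
Valid on: D.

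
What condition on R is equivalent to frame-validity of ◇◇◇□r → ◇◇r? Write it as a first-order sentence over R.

This is a Sahlqvist (Geach-type) schema ◇^3□^1r → □^0◇^2r.
First-order correspondent: ∀x ∀y (xR³y → ∃w (yRw ∧ xR²w)).

∀x ∀y (xR³y → ∃w (yRw ∧ xR²w))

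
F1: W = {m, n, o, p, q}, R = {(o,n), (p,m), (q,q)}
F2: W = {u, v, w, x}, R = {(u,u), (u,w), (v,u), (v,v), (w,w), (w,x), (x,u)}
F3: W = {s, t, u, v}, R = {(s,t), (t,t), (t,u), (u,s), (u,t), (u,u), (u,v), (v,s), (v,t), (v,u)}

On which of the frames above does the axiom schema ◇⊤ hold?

F2, F3

This is the axiom for seriality; its first-order frame correspondent is ∀x ∃y Rxy.
F1: fails — world m has no successor.
F2: holds.
F3: holds.
Valid on: F2, F3.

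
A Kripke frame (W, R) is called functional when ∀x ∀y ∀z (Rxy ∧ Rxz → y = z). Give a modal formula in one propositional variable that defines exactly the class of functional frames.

The condition is partial functionality. The CD schema ◇s → □s defines it.
Suppose ◇s→□s is valid. Take Rxy, Rxz and set V(s)={y}. Then ◇s at x, so □s at x, so s at z, i.e. z=y.

◇s → □s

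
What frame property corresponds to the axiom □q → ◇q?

Suppose □q→◇q is valid. At any x set V(q)=W. Then □q at x, so ◇q at x, so x has a successor.

seriality: ∀x ∃y Rxy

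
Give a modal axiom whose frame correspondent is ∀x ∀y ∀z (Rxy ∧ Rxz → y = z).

◇s → □s

This is partial functionality; the standard corresponding axiom is CD: ◇s → □s.
Suppose ◇s→□s is valid. Take Rxy, Rxz and set V(s)={y}. Then ◇s at x, so □s at x, so s at z, i.e. z=y.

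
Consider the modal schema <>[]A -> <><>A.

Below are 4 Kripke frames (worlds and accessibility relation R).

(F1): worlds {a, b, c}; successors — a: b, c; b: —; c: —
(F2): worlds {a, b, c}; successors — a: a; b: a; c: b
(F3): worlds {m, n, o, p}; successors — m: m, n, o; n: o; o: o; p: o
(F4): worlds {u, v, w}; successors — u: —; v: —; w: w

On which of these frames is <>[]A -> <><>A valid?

This is the axiom for a generalized confluence (Geach) condition; its first-order frame correspondent is forall x forall y (xRy -> exists w (yRw & x R^2 w)).
(F1): fails — aRb but no w with bRw and aR²w.
(F2): ✓.
(F3): ✓.
(F4): ✓.

(F2), (F3), (F4)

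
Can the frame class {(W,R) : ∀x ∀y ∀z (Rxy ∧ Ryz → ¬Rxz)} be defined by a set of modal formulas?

If a class were modally definable it would be closed under surjective bounded morphisms (Goldblatt–Thomason).
The 5-cycle (worlds a,b,c,d,e with a→b→c→d→e→a) is intransitive. Mapping every world to a single reflexive point • is a surjective bounded morphism; the reflexive point is not intransitive (R••∧R•• but R••).
Hence intransitivity is not modally definable.

Not modally definable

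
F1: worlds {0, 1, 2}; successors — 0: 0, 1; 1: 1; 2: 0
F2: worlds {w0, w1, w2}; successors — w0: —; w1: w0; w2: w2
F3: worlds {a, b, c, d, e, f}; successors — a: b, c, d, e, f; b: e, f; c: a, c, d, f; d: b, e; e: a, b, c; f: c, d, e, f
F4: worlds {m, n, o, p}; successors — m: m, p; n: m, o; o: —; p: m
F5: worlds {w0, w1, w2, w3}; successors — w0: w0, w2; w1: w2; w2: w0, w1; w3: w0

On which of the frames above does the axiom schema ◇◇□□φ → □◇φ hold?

F1, F2, F3, F5

This is the axiom for a generalized confluence (Geach) condition; its first-order frame correspondent is ∀x ∀y ∀z ((xR²y ∧ xRz) → ∃w (yR²w ∧ zRw)).
F1: satisfies the condition.
F2: satisfies the condition.
F3: satisfies the condition.
F4: fails — nR²m, nRo but no w with mR²w and oRw.
F5: satisfies the condition.
Valid on: F1, F2, F3, F5.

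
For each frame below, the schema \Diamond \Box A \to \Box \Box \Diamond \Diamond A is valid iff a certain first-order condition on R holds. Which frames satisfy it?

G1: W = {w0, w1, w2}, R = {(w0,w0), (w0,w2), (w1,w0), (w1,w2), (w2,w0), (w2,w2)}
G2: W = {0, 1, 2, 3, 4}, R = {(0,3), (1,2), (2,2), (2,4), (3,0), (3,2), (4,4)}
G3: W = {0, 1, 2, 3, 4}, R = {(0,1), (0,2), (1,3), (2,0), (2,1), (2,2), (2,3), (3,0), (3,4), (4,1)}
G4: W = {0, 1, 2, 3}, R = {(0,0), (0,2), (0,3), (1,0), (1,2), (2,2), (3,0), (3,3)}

The schema corresponds to a generalized confluence (Geach) condition: \forall x \forall y \forall z ((xRy \wedge x R^2 z) \to \exists w (yRw \wedge z R^2 w)).
G1: condition met.
G2: fails — 3R0, 3R²2 but no w with 0Rw and 2R²w.
G3: fails — 0R1, 0R²1 but no w with 1Rw and 1R²w.
G4: fails — 0R3, 0R²2 but no w with 3Rw and 2R²w.

G1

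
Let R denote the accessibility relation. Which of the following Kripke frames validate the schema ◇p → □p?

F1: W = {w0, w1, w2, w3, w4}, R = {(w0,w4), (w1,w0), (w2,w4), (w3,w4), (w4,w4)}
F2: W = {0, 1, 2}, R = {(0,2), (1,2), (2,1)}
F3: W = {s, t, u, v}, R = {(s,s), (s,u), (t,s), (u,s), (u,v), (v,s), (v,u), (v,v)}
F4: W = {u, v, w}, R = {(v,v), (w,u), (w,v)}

Frame correspondent (Sahlqvist): ∀x ∀y ∀z (Rxy ∧ Rxz → y = z) — i.e. partial functionality.
F1: satisfies the condition.
F2: satisfies the condition.
F3: fails — s sees both s and u.
F4: fails — w sees both u and v.

F1, F2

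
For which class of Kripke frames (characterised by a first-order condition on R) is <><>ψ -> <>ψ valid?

transitivity: forall x forall y forall z (Rxy & Ryz -> Rxz)

Replacing ψ by ¬ψ and contraposing gives the equivalent schema □ψ → □□ψ.
Suppose □ψ→□□ψ is valid. Take Rxy, Ryz and set V(ψ)={w : Rxw}. Then □ψ at x, so □□ψ at x, so □ψ at y, so ψ at z, i.e. Rxz.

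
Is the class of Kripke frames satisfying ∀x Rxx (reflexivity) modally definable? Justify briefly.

Yes, by □p → p

Yes: it is reflexivity, defined by the T schema □p → p.
Suppose □p→p is valid. At any x set V(p)={w : Rxw}. Then □p holds at x, so p holds at x, i.e. Rxx.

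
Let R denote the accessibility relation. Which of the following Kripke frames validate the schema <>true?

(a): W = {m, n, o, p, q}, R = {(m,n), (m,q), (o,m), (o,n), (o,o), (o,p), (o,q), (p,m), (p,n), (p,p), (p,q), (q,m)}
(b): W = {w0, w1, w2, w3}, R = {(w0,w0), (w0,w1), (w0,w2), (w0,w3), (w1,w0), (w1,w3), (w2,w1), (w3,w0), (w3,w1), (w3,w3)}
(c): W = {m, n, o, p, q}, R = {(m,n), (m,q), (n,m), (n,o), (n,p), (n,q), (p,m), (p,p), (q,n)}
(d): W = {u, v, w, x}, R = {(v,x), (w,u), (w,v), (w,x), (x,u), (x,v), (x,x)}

(b)

Frame correspondent (Sahlqvist): forall x exists y Rxy — i.e. seriality.
(a): fails — world n has no successor.
(b): ✓.
(c): fails — world o has no successor.
(d): fails — world u has no successor.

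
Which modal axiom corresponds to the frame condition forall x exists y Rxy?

This is seriality; the standard corresponding axiom is D: □r → ◇r.
Suppose □r→◇r is valid. At any x set V(r)=W. Then □r at x, so ◇r at x, so x has a successor.

□r → ◇r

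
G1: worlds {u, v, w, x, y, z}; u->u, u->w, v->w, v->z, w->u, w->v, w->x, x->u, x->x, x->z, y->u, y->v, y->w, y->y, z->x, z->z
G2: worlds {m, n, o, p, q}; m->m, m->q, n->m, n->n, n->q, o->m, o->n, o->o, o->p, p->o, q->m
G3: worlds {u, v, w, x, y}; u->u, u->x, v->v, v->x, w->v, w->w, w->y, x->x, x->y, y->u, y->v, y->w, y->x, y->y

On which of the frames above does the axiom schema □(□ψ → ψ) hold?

Frame correspondent (Sahlqvist): ∀x ∀y (Rxy → Ryy) — i.e. shift-reflexivity.
G1: fails — Ruw but not Rww.
G2: fails — Rop but not Rpp.
G3: holds.

G3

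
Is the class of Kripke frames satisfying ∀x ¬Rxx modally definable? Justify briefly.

Any modally definable frame class is closed under surjective bounded morphisms.
The 4-cycle (worlds w0,w1,w2,w3 with w0→w1→w2→w3→w0) is irreflexive, and the map sending every world to a single reflexive point • is a surjective bounded morphism (forth: every edge maps to (•,•); back: every world has a successor). So any modal formula valid on the 4-cycle is also valid on the reflexive point, which is not irreflexive.
So no modal formula (or set of formulas) defines exactly the irreflexive frames.

Not definable by any modal formula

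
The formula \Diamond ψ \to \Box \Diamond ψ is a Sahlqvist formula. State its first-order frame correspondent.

the Euclidean property

Suppose ◇ψ→□◇ψ is valid. Take Rxy, Rxz and set V(ψ)={y}. Then ◇ψ at x, so □◇ψ at x, so ◇ψ at z, so some w with Rzw has ψ; w=y, i.e. Rzy. By symmetry of the argument, Ryz.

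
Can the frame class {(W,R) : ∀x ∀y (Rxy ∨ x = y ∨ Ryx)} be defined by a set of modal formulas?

If a class were modally definable it would be closed under disjoint unions (Goldblatt–Thomason).
Take 2 disjoint single-world reflexive frames: each is trivially connected, but their disjoint union has 2 worlds with no edge between distinct components, so it is not connected.
So no modal formula (or set of formulas) defines exactly the connected frames.

Not definable by any modal formula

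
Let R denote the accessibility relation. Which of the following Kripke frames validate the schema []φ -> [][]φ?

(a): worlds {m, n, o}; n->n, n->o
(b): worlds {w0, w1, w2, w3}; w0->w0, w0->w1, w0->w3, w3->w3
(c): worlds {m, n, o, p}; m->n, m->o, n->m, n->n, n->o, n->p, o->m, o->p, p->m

(a), (b)

This is the axiom for transitivity; its first-order frame correspondent is forall x forall y forall z (Rxy & Ryz -> Rxz).
(a): satisfies the condition.
(b): satisfies the condition.
(c): fails — Rom and Rmo but not Roo.
Valid on: (a), (b).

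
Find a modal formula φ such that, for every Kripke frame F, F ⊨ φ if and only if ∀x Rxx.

□ψ → ψ

This is reflexivity; the standard corresponding axiom is T: □ψ → ψ.
Suppose □ψ→ψ is valid. At any x set V(ψ)={w : Rxw}. Then □ψ holds at x, so ψ holds at x, i.e. Rxx.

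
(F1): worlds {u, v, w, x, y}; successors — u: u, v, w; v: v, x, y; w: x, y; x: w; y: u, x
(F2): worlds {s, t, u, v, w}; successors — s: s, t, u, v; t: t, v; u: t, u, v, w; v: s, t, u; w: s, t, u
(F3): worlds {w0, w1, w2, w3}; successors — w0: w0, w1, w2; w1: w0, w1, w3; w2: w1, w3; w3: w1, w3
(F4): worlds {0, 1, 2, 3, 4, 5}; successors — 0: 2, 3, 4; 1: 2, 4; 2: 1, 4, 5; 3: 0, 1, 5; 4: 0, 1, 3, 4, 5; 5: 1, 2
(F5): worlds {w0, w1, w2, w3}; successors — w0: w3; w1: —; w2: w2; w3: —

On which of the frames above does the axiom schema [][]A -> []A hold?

The schema corresponds to density: forall x forall y (Rxy -> exists z (Rxz & Rzy)).
(F1): fails — Rxw but no z with Rxz and Rzw.
(F2): ✓.
(F3): ✓.
(F4): fails — R02 but no z with R0z and Rz2.
(F5): fails — Rw0w3 but no z with Rw0z and Rzw3.
Valid on: (F2), (F3).

(F2), (F3)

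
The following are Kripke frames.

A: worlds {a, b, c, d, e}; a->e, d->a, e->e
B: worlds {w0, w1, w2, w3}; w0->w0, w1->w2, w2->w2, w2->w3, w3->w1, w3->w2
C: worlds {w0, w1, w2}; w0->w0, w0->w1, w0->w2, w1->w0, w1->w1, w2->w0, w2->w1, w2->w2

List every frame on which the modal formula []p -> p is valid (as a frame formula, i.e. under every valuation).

C

Frame correspondent (Sahlqvist): forall x Rxx — i.e. reflexivity.
A: fails — world a does not see itself.
B: fails — world w1 does not see itself.
C: holds.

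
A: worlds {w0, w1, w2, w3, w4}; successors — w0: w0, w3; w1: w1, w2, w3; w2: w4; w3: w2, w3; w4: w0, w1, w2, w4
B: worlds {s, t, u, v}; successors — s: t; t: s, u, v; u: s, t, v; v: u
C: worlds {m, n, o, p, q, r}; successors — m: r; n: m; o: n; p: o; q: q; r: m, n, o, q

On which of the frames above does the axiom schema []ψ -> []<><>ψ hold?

A, B

The schema corresponds to a generalized confluence (Geach) condition: forall x forall z (xRz -> exists w (xRw & z R^2 w)).
A: satisfies the condition.
B: satisfies the condition.
C: fails — oRn but no w with oRw and nR²w.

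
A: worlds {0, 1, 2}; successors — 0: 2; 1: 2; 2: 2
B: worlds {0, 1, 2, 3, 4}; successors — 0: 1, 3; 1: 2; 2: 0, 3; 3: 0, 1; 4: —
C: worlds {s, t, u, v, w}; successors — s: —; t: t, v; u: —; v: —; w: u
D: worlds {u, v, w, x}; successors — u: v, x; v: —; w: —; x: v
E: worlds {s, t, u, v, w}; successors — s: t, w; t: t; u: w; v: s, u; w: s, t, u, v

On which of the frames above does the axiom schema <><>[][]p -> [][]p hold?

Frame correspondent (Sahlqvist): forall x forall y forall z ((x R^2 y & x R^2 z) -> exists w (y R^2 w & z = w)) — i.e. a generalized confluence (Geach) condition.
A: satisfies the condition.
B: fails — 0R²1, 0R²1 but no w with 1R²w and 1=w.
C: fails — tR²v, tR²t but no w* with vR²w* and t=w*.
D: fails — uR²v, uR²v but no t with vR²t and v=t.
E: fails — sR²t, sR²s but no w* with tR²w* and s=w*.

A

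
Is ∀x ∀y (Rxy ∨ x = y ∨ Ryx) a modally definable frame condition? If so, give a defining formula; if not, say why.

No — not modally definable

Any modally definable frame class is closed under disjoint unions.
Take 2 disjoint single-world reflexive frames: each is trivially connected, but their disjoint union has 2 worlds with no edge between distinct components, so it is not connected.
So no modal formula (or set of formulas) defines exactly the connected frames.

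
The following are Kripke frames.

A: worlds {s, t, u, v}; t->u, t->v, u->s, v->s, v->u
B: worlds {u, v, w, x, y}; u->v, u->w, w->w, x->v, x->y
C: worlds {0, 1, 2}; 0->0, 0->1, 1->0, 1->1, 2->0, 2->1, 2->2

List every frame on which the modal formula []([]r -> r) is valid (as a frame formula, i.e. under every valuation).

Frame correspondent (Sahlqvist): forall x forall y (Rxy -> Ryy) — i.e. shift-reflexivity.
A: fails — Rtv but not Rvv.
B: fails — Ruv but not Rvv.
C: holds.

C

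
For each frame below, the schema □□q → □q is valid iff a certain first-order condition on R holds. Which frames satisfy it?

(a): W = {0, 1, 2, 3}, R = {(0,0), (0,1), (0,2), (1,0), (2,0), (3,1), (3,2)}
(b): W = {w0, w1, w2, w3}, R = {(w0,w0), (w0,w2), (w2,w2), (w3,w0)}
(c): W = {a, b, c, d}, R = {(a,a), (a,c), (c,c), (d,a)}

The schema corresponds to density: ∀x ∀y (Rxy → ∃z (Rxz ∧ Rzy)).
(a): fails — R32 but no z with R3z and Rz2.
(b): ✓.
(c): ✓.
Valid on: (b), (c).

(b), (c)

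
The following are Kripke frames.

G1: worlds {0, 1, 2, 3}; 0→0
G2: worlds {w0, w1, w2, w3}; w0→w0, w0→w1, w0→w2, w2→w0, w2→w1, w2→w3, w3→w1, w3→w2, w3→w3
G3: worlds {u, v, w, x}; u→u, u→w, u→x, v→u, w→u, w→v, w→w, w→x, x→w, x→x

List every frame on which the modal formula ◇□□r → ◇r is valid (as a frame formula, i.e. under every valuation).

Frame correspondent (Sahlqvist): ∀x ∀y (xRy → ∃w (yR²w ∧ xRw)) — i.e. a generalized confluence (Geach) condition.
G1: satisfies the condition.
G2: fails — w0Rw1 but no w with w1R²w and w0Rw.
G3: satisfies the condition.

G1, G3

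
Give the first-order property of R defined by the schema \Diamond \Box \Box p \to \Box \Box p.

This is a Sahlqvist (Geach-type) schema ◇^1□^2p → □^2◇^0p.
Minimal-valuation argument: fix x; take any y with xR^1y and any z with xR^2z. Set V(p) to the set of worlds R-reachable from y in exactly 2 steps. Then □^2p holds at y, so the antecedent holds at x; validity forces ◇^0p at z, giving a w with zR^0w and yR^2w.
First-order correspondent: \forall x \forall y \forall z ((xRy \wedge x R^2 z) \to \exists w (y R^2 w \wedge z = w)).

\forall x \forall y \forall z ((xRy \wedge x R^2 z) \to \exists w (y R^2 w \wedge z = w))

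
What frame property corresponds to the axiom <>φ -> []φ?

Suppose ◇φ→□φ is valid. Take Rxy, Rxz and set V(φ)={y}. Then ◇φ at x, so □φ at x, so φ at z, i.e. z=y.
Conversely, any frame satisfying forall x forall y forall z (Rxy & Rxz -> y = z) validates the schema.
So the correspondent is partial functionality.

Partial functionality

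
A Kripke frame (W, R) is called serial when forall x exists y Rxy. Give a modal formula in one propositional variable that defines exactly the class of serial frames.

□r → ◇r

This is seriality; the standard corresponding axiom is D: □r → ◇r.
Suppose □r→◇r is valid. At any x set V(r)=W. Then □r at x, so ◇r at x, so x has a successor.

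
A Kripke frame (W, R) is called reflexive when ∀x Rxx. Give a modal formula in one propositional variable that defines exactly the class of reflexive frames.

The condition is reflexivity. The T schema □ψ → ψ defines it.
Suppose □ψ→ψ is valid. At any x set V(ψ)={w : Rxw}. Then □ψ holds at x, so ψ holds at x, i.e. Rxx.

□ψ → ψ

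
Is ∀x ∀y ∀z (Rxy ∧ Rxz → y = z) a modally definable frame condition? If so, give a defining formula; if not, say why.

This is a Sahlqvist condition; the CD axiom ◇q → □q defines it.
Suppose ◇q→□q is valid. Take Rxy, Rxz and set V(q)={y}. Then ◇q at x, so □q at x, so q at z, i.e. z=y.

Yes, by ◇q → □q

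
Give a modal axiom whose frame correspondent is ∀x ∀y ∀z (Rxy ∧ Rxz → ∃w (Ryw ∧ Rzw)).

A defining formula is ◇□s → □◇s (the .2 axiom).
Suppose ◇□s→□◇s is valid. Take Rxy, Rxz and set V(s)={w : Ryw}. Then □s at y so ◇□s at x, so □◇s at x, so ◇s at z, giving w with Rzw and Ryw.

◇□s → □◇s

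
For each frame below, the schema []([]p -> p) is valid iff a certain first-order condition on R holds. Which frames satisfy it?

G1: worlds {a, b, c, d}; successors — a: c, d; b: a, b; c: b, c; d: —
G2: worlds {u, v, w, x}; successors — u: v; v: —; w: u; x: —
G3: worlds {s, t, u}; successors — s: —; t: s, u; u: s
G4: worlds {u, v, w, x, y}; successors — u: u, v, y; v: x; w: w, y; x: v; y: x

The schema corresponds to shift-reflexivity: forall x forall y (Rxy -> Ryy).
G1: fails — Rba but not Raa.
G2: fails — Ruv but not Rvv.
G3: fails — Rus but not Rss.
G4: fails — Ruv but not Rvv.

none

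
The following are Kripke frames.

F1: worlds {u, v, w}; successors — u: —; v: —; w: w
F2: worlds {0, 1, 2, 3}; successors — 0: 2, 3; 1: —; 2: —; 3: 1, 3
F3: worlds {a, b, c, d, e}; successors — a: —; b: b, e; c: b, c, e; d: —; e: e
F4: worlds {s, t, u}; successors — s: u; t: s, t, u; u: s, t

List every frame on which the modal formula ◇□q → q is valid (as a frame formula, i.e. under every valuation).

F1

The schema corresponds to symmetry: ∀x ∀y (Rxy → Ryx).
F1: holds.
F2: fails — R31 but not R13.
F3: fails — Rcb but not Rbc.
F4: fails — Rts but not Rst.
Valid on: F1.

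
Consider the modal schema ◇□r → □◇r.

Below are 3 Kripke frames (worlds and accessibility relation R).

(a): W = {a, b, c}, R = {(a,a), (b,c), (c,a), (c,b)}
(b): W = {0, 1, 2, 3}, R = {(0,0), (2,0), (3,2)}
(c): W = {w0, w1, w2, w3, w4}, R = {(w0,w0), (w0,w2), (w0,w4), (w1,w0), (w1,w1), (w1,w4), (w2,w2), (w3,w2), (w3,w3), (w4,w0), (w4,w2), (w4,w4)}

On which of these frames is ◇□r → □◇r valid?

This is the axiom for convergence; its first-order frame correspondent is ∀x ∀y ∀z (Rxy ∧ Rxz → ∃w (Ryw ∧ Rzw)).
(a): fails — Rca and Rcb but a and b have no common successor.
(b): satisfies the condition.
(c): satisfies the condition.
Valid on: (b), (c).

(b), (c)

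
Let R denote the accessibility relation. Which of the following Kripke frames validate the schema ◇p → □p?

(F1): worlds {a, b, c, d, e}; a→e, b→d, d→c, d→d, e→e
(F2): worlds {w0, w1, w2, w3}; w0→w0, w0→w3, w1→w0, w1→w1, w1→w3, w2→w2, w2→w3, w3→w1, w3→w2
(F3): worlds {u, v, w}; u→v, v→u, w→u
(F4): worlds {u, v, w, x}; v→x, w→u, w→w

Frame correspondent (Sahlqvist): ∀x ∀y ∀z (Rxy ∧ Rxz → y = z) — i.e. partial functionality.
(F1): fails — d sees both c and d.
(F2): fails — w0 sees both w0 and w3.
(F3): ✓.
(F4): fails — w sees both u and w.
Valid on: (F3).

(F3)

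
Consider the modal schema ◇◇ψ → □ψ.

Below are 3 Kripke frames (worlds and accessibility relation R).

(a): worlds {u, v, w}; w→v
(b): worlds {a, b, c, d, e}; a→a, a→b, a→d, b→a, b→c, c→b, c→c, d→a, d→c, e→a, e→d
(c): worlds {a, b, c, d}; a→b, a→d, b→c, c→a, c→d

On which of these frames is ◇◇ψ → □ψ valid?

The schema corresponds to a generalized confluence (Geach) condition: ∀x ∀y ∀z ((xR²y ∧ xRz) → ∃w (y = w ∧ z = w)).
(a): condition met.
(b): fails — aR²a, aRb but a ≠ b.
(c): fails — aR²c, aRb but c ≠ b.

(a)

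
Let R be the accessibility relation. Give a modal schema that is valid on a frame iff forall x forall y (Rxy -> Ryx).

The condition is symmetry. The B schema s → □◇s defines it.
Suppose s→□◇s is valid. Take Rxy and set V(s)={x}. Then s at x, so □◇s at x, so ◇s at y, so some z with Ryz has s; z=x, i.e. Ryx.

s → □◇s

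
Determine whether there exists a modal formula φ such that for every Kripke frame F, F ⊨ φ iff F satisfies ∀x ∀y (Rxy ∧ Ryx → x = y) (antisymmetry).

Any modally definable frame class is closed under surjective bounded morphisms.
The 4-cycle (worlds a,b,c,d with a→b→c→d→a) is antisymmetric. Sending even-indexed worlds to s and odd-indexed worlds to t is a surjective bounded morphism onto the two-world frame with s↔t, which is not antisymmetric.
So no modal formula (or set of formulas) defines exactly the antisymmetric frames.

No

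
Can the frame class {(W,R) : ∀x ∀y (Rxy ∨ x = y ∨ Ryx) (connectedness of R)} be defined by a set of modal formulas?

Any modally definable frame class is closed under disjoint unions.
Take 3 disjoint single-world reflexive frames: each is trivially connected, but their disjoint union has 3 worlds with no edge between distinct components, so it is not connected.
So the class is not modally definable.

No — not modally definable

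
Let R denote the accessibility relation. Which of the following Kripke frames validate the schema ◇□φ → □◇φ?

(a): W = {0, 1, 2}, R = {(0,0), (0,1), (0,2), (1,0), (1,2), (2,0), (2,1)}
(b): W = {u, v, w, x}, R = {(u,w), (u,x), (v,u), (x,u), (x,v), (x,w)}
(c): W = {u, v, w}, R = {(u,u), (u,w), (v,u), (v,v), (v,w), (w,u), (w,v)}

The schema corresponds to convergence: ∀x ∀y ∀z (Rxy ∧ Rxz → ∃w (Ryw ∧ Rzw)).
(a): holds.
(b): fails — Ruw and Ruw but w and w have no common successor.
(c): holds.

(a), (c)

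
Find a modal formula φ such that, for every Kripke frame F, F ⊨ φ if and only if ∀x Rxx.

□q → q

This is reflexivity; the standard corresponding axiom is T: □q → q.
Suppose □q→q is valid. At any x set V(q)={w : Rxw}. Then □q holds at x, so q holds at x, i.e. Rxx.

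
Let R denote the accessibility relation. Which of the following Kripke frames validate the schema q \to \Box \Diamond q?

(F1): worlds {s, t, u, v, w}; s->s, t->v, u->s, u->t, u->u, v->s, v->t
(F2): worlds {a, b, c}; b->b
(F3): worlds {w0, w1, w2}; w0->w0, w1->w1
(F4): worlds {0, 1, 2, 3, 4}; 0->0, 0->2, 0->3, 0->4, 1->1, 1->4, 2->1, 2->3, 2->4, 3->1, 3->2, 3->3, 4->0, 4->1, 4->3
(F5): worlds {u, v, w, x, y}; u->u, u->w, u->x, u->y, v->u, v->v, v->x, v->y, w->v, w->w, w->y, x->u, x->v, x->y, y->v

This is the axiom for symmetry; its first-order frame correspondent is \forall x \forall y (Rxy \to Ryx).
(F1): fails — Rut but not Rtu.
(F2): ✓.
(F3): ✓.
(F4): fails — R02 but not R20.
(F5): fails — Ruw but not Rwu.
Valid on: (F2), (F3).

(F2), (F3)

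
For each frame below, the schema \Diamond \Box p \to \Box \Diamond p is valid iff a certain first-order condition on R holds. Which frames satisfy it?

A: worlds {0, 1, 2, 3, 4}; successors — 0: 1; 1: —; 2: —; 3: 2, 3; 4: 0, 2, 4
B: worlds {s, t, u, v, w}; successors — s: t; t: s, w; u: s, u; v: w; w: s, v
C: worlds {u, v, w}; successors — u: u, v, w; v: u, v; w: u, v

Frame correspondent (Sahlqvist): \forall x \forall y \forall z (Rxy \wedge Rxz \to \exists w (Ryw \wedge Rzw)) — i.e. convergence.
A: fails — R01 and R01 but 1 and 1 have no common successor.
B: fails — Rts and Rtw but s and w have no common successor.
C: holds.
Valid on: C.

C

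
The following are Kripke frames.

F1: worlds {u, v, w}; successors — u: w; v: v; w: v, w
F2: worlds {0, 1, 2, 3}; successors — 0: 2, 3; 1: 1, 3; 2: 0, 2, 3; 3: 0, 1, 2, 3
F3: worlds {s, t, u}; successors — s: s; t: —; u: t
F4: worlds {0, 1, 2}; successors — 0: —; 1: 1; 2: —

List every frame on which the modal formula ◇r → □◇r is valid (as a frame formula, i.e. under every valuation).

The schema corresponds to the Euclidean property: ∀x ∀y ∀z (Rxy ∧ Rxz → Ryz).
F1: fails — Rwv and Rww but not Rvw.
F2: fails — R20 and R20 but not R00.
F3: fails — Rut and Rut but not Rtt.
F4: condition met.

F4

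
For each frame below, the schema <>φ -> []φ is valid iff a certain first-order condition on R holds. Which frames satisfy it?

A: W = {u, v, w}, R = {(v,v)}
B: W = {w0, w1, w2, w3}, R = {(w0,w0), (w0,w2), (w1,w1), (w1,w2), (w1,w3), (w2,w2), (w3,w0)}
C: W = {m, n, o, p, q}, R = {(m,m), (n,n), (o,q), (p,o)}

A, C

Frame correspondent (Sahlqvist): forall x forall y forall z (Rxy & Rxz -> y = z) — i.e. partial functionality.
A: ✓.
B: fails — w0 sees both w0 and w2.
C: ✓.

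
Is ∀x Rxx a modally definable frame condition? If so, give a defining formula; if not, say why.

Yes, by □r → r

This is a Sahlqvist condition; the T axiom □r → r defines it.
Suppose □r→r is valid. At any x set V(r)={w : Rxw}. Then □r holds at x, so r holds at x, i.e. Rxx.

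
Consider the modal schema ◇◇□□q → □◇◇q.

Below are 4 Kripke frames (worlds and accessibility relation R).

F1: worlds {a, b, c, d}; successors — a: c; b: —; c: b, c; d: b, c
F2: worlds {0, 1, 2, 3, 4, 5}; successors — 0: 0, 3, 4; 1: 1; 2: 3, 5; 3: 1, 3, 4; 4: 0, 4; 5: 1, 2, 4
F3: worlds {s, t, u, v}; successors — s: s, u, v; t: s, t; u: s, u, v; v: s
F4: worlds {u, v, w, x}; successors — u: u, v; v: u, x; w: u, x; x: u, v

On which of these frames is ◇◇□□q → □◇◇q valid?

Frame correspondent (Sahlqvist): ∀x ∀y ∀z ((xR²y ∧ xRz) → ∃w (yR²w ∧ zR²w)) — i.e. a generalized confluence (Geach) condition.
F1: fails — aR²b, aRc but no w with bR²w and cR²w.
F2: fails — 0R²1, 0R4 but no w with 1R²w and 4R²w.
F3: holds.
F4: holds.

F3, F4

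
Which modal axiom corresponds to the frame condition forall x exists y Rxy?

□r → ◇r

A defining formula is □r → ◇r (the D axiom).
Suppose □r→◇r is valid. At any x set V(r)=W. Then □r at x, so ◇r at x, so x has a successor.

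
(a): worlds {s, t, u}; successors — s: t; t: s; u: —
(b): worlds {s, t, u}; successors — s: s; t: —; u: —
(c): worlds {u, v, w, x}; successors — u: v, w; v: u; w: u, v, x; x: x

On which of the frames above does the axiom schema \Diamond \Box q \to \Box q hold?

(b)

This is the axiom for the Euclidean property; its first-order frame correspondent is \forall x \forall y \forall z (Rxy \wedge Rxz \to Ryz).
(a): fails — Rst and Rst but not Rtt.
(b): holds.
(c): fails — Ruv and Ruv but not Rvv.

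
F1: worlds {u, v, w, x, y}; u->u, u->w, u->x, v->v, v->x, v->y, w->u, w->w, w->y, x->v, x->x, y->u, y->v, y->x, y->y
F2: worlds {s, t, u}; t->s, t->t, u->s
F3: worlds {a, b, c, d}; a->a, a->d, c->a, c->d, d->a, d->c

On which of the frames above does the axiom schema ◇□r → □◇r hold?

Frame correspondent (Sahlqvist): ∀x ∀y ∀z (Rxy ∧ Rxz → ∃w (Ryw ∧ Rzw)) — i.e. convergence.
F1: fails — Ruw and Rux but w and x have no common successor.
F2: fails — Rtt and Rts but t and s have no common successor.
F3: satisfies the condition.

F3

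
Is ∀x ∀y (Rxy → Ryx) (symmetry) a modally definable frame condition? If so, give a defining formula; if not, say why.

Yes, by p → □◇p

The condition is symmetry. A defining modal formula is p → □◇p.
Suppose p→□◇p is valid. Take Rxy and set V(p)={x}. Then p at x, so □◇p at x, so ◇p at y, so some z with Ryz has p; z=x, i.e. Ryx.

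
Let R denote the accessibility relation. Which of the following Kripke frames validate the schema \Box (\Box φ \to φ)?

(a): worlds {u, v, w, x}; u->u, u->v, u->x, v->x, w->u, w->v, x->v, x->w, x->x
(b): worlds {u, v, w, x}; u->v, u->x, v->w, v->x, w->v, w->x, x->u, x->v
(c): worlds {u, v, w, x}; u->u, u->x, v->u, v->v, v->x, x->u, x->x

(c)

The schema corresponds to shift-reflexivity: \forall x \forall y (Rxy \to Ryy).
(a): fails — Ruv but not Rvv.
(b): fails — Ruv but not Rvv.
(c): satisfies the condition.
Valid on: (c).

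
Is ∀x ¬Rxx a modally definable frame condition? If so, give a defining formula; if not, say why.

Modal frame validity is preserved under surjective bounded morphisms.
The 3-cycle (worlds a,b,c with a→b→c→a) is irreflexive, and the map sending every world to a single reflexive point • is a surjective bounded morphism (forth: every edge maps to (•,•); back: every world has a successor). So any modal formula valid on the 3-cycle is also valid on the reflexive point, which is not irreflexive.
So no modal formula (or set of formulas) defines exactly the irreflexive frames.

Not definable by any modal formula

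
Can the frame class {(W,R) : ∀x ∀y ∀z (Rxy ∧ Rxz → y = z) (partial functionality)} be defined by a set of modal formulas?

Yes: it is partial functionality, defined by the CD schema ◇r → □r.
Suppose ◇r→□r is valid. Take Rxy, Rxz and set V(r)={y}. Then ◇r at x, so □r at x, so r at z, i.e. z=y.

Definable; ◇r → □r defines it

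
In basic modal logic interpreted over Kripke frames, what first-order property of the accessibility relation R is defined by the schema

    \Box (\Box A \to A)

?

shift-reflexivity: \forall x \forall y (Rxy \to Ryy)

Suppose □(□A→A) is valid. Take Rxy and set V(A)={w : Ryw}. Then at y, □A holds; since □(□A→A) at x, □A→A at y, so A at y, i.e. Ryy.
Conversely, any frame satisfying \forall x \forall y (Rxy \to Ryy) validates the schema.
Frame condition: \forall x \forall y (Rxy \to Ryy).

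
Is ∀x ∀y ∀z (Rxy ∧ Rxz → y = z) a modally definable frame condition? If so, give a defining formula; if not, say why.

Yes — defined by ◇r → □r

Yes: it is partial functionality, defined by the CD schema ◇r → □r.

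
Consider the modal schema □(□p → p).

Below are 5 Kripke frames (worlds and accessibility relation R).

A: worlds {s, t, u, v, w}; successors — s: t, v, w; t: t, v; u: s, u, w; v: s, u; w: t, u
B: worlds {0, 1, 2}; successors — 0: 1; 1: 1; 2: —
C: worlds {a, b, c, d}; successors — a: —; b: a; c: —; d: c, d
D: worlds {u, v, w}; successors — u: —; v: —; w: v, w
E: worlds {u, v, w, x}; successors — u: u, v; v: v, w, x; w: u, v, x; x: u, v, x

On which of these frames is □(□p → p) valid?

The schema corresponds to shift-reflexivity: ∀x ∀y (Rxy → Ryy).
A: fails — Rtv but not Rvv.
B: ✓.
C: fails — Rba but not Raa.
D: fails — Rwv but not Rvv.
E: fails — Rvw but not Rww.

B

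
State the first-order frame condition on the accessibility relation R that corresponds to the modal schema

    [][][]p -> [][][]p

This is a Sahlqvist (Geach-type) schema ◇^0□^3p → □^3◇^0p.
Minimal-valuation argument: fix x; take any y with xR^0y and any z with xR^3z. Set V(p) to the set of worlds R-reachable from y in exactly 3 steps. Then □^3p holds at y, so the antecedent holds at x; validity forces ◇^0p at z, giving a w with zR^0w and yR^3w.
First-order correspondent: forall x forall z (x R^3 z -> exists w (x R^3 w & z = w)).

forall x forall z (x R^3 z -> exists w (x R^3 w & z = w))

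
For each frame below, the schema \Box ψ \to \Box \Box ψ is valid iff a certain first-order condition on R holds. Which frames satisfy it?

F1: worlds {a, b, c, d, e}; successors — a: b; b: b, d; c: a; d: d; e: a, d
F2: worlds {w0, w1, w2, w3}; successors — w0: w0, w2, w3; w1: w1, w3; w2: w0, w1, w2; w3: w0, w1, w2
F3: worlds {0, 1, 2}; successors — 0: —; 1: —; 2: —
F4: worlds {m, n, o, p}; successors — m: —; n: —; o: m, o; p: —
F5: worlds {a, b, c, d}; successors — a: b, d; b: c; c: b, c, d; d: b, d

This is the axiom for transitivity; its first-order frame correspondent is \forall x \forall y \forall z (Rxy \wedge Ryz \to Rxz).
F1: fails — Rea and Rab but not Reb.
F2: fails — Rw3w1 and Rw1w3 but not Rw3w3.
F3: ✓.
F4: ✓.
F5: fails — Rbc and Rcd but not Rbd.

F3, F4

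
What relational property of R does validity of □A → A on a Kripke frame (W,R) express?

reflexivity: ∀x Rxx

This schema is the T axiom.
It corresponds to reflexivity: ∀x Rxx.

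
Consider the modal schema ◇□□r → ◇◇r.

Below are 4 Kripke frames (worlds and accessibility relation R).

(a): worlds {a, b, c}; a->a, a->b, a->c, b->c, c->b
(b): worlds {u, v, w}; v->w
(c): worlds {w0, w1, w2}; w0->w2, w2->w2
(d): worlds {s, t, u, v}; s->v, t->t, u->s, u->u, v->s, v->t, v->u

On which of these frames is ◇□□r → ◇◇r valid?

This is the axiom for a generalized confluence (Geach) condition; its first-order frame correspondent is ∀x ∀y (xRy → ∃w (yR²w ∧ xR²w)).
(a): fails — bRc but no w with cR²w and bR²w.
(b): fails — vRw but no t with wR²t and vR²t.
(c): satisfies the condition.
(d): satisfies the condition.

(c), (d)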